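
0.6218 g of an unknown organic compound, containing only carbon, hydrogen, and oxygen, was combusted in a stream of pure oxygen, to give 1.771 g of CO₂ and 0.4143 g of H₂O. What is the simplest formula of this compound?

mol C = 1.771 g CO₂ ÷ 44.009 g/mol = 0.040242 mol
mol H = 2 × 0.4143 g H₂O ÷ 18.015 g/mol = 0.045995 mol
mass O = 0.6218 − (0.48334 + 0.046363) = 0.092093 g → mol O = 0.092093 ÷ 15.999 = 0.0057562 mol
Divide by the smallest (0.0057562 mol): C 6.991, H 7.991, O 1.000

C7H8O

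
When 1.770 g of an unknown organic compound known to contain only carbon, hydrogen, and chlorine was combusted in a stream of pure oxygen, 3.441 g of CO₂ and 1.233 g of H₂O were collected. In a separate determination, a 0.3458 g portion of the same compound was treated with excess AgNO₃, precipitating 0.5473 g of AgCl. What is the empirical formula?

mol C = 3.441 g CO₂ ÷ 44.009 g/mol = 0.078189 mol
mol H = 2 × 1.233 g H₂O ÷ 18.015 g/mol = 0.13689 mol
From the AgCl data: mol Cl per gram of compound = (0.5473 ÷ 143.318) ÷ 0.3458 = 0.011043 mol/g, so in the 1.770 g combustion sample mol Cl = 0.019547 mol
Divide by the smallest (0.019547 mol): C 4.000, H 7.003, Cl 1.000

C4H7Cl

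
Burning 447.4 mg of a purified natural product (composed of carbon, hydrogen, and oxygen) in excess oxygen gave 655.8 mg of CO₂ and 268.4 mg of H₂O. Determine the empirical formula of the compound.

CH2O

mol C = 0.6558 g CO₂ ÷ 44.009 g/mol = 0.014901 mol
mol H = 2 × 0.2684 g H₂O ÷ 18.015 g/mol = 0.029797 mol
mass O = 0.4474 − (0.17898 + 0.030036) = 0.23838 g → mol O = 0.23838 ÷ 15.999 = 0.014900 mol
Divide by the smallest (0.014900 mol): C 1.000, H 2.000, O 1.000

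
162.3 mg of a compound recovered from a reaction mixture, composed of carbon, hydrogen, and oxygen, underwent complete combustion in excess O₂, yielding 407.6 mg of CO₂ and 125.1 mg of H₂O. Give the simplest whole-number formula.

C4H6O

mol C = 0.4076 g CO₂ ÷ 44.009 g/mol = 0.0092617 mol
mol H = 2 × 0.1251 g H₂O ÷ 18.015 g/mol = 0.013888 mol
mass O = 0.1623 − (0.11124 + 0.014000) = 0.037058 g → mol O = 0.037058 ÷ 15.999 = 0.0023163 mol
Divide by the smallest (0.0023163 mol): C 3.999, H 5.996, O 1.000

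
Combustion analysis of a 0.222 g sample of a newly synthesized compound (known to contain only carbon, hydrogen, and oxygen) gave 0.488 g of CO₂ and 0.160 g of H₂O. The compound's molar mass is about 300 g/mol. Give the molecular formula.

mol C = 0.488 g CO₂ ÷ 44.009 g/mol = 0.01109 mol
mol H = 2 × 0.160 g H₂O ÷ 18.015 g/mol = 0.01776 mol
mass O = 0.222 − (0.1332 + 0.01791) = 0.07091 g → mol O = 0.07091 ÷ 15.999 = 0.004432 mol
Divide by the smallest (0.004432 mol): C 2.502, H 4.008, O 1.000
Multiplying each by 2 gives whole numbers: C 5.00, H 8.02, O 2.00
Empirical formula: C5H8O2
Empirical-formula mass = 100.12 g/mol; 300 ÷ 100.12 ≈ 3, so the molecular formula is C15H24O6.

C15H24O6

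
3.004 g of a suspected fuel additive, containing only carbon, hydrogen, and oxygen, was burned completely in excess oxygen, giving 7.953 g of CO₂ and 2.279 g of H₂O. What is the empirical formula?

C5H7O

mol C = 7.953 g CO₂ ÷ 44.009 g/mol = 0.18071 mol
mol H = 2 × 2.279 g H₂O ÷ 18.015 g/mol = 0.25301 mol
mass O = 3.004 − (2.1705 + 0.25504) = 0.57842 g → mol O = 0.57842 ÷ 15.999 = 0.036154 mol
Divide by the smallest (0.036154 mol): C 4.998, H 6.998, O 1.000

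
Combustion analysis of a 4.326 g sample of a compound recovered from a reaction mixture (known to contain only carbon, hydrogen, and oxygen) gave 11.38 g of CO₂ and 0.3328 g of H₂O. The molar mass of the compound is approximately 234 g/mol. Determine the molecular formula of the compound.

C14H2O4

mol C = 11.38 g CO₂ ÷ 44.009 g/mol = 0.25858 mol
mol H = 2 × 0.3328 g H₂O ÷ 18.015 g/mol = 0.036947 mol
mass O = 4.326 − (3.1058 + 0.037243) = 1.1829 g → mol O = 1.1829 ÷ 15.999 = 0.073937 mol
Divide by the smallest (0.036947 mol): C 6.999, H 1.000, O 2.001
Empirical formula: C7HO2
Empirical-formula mass = 117.08 g/mol; 234 ÷ 117.08 ≈ 2, so the molecular formula is C14H2O4.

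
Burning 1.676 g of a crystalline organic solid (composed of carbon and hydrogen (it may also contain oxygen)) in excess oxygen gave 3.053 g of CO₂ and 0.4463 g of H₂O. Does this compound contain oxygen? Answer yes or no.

yes

mol C = 3.053 g CO₂ ÷ 44.009 g/mol = 0.069372 mol
mol H = 2 × 0.4463 g H₂O ÷ 18.015 g/mol = 0.049548 mol
C and H account for only 0.88317 g of the 1.676 g sample; the remaining 0.79283 g must be oxygen.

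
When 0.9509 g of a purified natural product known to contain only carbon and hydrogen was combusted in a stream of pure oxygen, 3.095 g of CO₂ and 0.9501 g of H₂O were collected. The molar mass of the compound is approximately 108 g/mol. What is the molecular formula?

C8H12

mol C = 3.095 g CO₂ ÷ 44.009 g/mol = 0.070327 mol
mol H = 2 × 0.9501 g H₂O ÷ 18.015 g/mol = 0.10548 mol
Divide by the smallest (0.070327 mol): C 1.000, H 1.500
Multiplying each by 2 gives whole numbers: C 2.00, H 3.00
Empirical formula: C2H3
Empirical-formula mass = 27.05 g/mol; 108 ÷ 27.05 ≈ 4, so the molecular formula is C8H12.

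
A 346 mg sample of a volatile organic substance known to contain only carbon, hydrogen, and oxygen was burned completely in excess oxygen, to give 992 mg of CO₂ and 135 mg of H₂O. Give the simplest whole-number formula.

C6H4O

mol C = 0.992 g CO₂ ÷ 44.009 g/mol = 0.02254 mol
mol H = 2 × 0.135 g H₂O ÷ 18.015 g/mol = 0.01499 mol
mass O = 0.346 − (0.2707 + 0.01511) = 0.06015 g → mol O = 0.06015 ÷ 15.999 = 0.003760 mol
Divide by the smallest (0.003760 mol): C 5.995, H 3.986, O 1.000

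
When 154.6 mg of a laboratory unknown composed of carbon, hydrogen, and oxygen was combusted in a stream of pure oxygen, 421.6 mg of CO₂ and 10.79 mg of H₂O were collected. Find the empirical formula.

mol C = 0.4216 g CO₂ ÷ 44.009 g/mol = 0.0095799 mol
mol H = 2 × 0.01079 g H₂O ÷ 18.015 g/mol = 0.0011979 mol
mass O = 0.1546 − (0.11506 + 0.0012075) = 0.038329 g → mol O = 0.038329 ÷ 15.999 = 0.0023957 mol
Divide by the smallest (0.0011979 mol): C 7.997, H 1.000, O 2.000

C8HO2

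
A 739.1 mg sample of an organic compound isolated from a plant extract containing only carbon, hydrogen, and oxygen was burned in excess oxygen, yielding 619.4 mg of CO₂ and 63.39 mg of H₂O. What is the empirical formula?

C2HO5

mol C = 0.6194 g CO₂ ÷ 44.009 g/mol = 0.014074 mol
mol H = 2 × 0.06339 g H₂O ÷ 18.015 g/mol = 0.0070375 mol
mass O = 0.7391 − (0.16905 + 0.0070938) = 0.56296 g → mol O = 0.56296 ÷ 15.999 = 0.035187 mol
Divide by the smallest (0.0070375 mol): C 2.000, H 1.000, O 5.000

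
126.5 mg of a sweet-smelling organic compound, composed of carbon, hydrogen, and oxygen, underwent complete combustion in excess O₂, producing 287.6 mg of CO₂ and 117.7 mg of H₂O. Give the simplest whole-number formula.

C3H6O

mol C = 0.2876 g CO₂ ÷ 44.009 g/mol = 0.0065350 mol
mol H = 2 × 0.1177 g H₂O ÷ 18.015 g/mol = 0.013067 mol
mass O = 0.1265 − (0.078492 + 0.013171) = 0.034836 g → mol O = 0.034836 ÷ 15.999 = 0.0021774 mol
Divide by the smallest (0.0021774 mol): C 3.001, H 6.001, O 1.000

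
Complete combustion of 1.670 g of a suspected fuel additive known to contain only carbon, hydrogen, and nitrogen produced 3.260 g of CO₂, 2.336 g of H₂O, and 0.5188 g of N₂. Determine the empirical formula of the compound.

C2H7N

mol C = 3.260 g CO₂ ÷ 44.009 g/mol = 0.074076 mol
mol H = 2 × 2.336 g H₂O ÷ 18.015 g/mol = 0.25934 mol
mol N = 2 × 0.5188 g N₂ ÷ 28.014 g/mol = 0.037039 mol
Divide by the smallest (0.037039 mol): C 2.000, H 7.002, N 1.000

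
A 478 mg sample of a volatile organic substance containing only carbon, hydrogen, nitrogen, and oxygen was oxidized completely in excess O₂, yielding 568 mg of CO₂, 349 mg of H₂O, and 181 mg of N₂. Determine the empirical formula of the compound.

mol C = 0.568 g CO₂ ÷ 44.009 g/mol = 0.01291 mol
mol H = 2 × 0.349 g H₂O ÷ 18.015 g/mol = 0.03875 mol
mol N = 2 × 0.181 g N₂ ÷ 28.014 g/mol = 0.01292 mol
mass O = 0.478 − (0.1550 + 0.03906 + 0.1810) = 0.1029 g → mol O = 0.1029 ÷ 15.999 = 0.006433 mol
Divide by the smallest (0.006433 mol): C 2.006, H 6.023, N 2.009, O 1.000

C2H6N2O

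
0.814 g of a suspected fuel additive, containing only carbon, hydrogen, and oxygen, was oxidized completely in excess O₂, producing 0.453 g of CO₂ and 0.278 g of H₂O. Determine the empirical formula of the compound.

mol C = 0.453 g CO₂ ÷ 44.009 g/mol = 0.01029 mol
mol H = 2 × 0.278 g H₂O ÷ 18.015 g/mol = 0.03086 mol
mass O = 0.814 − (0.1236 + 0.03111) = 0.6593 g → mol O = 0.6593 ÷ 15.999 = 0.04121 mol
Divide by the smallest (0.01029 mol): C 1.000, H 2.998, O 4.003

CH3O4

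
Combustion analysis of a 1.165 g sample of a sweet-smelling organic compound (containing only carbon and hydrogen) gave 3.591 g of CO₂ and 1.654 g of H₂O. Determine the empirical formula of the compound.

mol C = 3.591 g CO₂ ÷ 44.009 g/mol = 0.081597 mol
mol H = 2 × 1.654 g H₂O ÷ 18.015 g/mol = 0.18362 mol
Divide by the smallest (0.081597 mol): C 1.000, H 2.250
Multiplying each by 4 gives whole numbers: C 4.00, H 9.00

C4H9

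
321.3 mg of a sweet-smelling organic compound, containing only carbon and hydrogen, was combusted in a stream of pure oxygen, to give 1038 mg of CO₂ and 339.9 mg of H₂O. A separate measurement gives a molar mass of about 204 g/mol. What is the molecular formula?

C15H24

mol C = 1.038 g CO₂ ÷ 44.009 g/mol = 0.023586 mol
mol H = 2 × 0.3399 g H₂O ÷ 18.015 g/mol = 0.037735 mol
Divide by the smallest (0.023586 mol): C 1.000, H 1.600
Multiplying each by 5 gives whole numbers: C 5.00, H 8.00
Empirical formula: C5H8
Empirical-formula mass = 68.12 g/mol; 204 ÷ 68.12 ≈ 3, so the molecular formula is C15H24.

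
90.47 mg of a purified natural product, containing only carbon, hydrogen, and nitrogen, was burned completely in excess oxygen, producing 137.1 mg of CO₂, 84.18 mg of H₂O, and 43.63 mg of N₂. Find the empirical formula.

CH3N

mol C = 0.1371 g CO₂ ÷ 44.009 g/mol = 0.0031153 mol
mol H = 2 × 0.08418 g H₂O ÷ 18.015 g/mol = 0.0093455 mol
mol N = 2 × 0.04363 g N₂ ÷ 28.014 g/mol = 0.0031149 mol
Divide by the smallest (0.0031149 mol): C 1.000, H 3.000, N 1.000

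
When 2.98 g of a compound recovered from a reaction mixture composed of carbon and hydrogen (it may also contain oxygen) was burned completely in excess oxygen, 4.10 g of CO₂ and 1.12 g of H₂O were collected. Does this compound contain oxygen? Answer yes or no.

mol C = 4.10 g CO₂ ÷ 44.009 g/mol = 0.09316 mol
mol H = 2 × 1.12 g H₂O ÷ 18.015 g/mol = 0.1243 mol
C and H account for only 1.244 g of the 2.98 g sample; the remaining 1.736 g must be oxygen.

yes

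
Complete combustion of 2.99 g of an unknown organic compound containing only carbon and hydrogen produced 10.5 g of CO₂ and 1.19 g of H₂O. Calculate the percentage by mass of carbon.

mol C = 10.5 g CO₂ ÷ 44.009 g/mol = 0.2386 mol
mol H = 2 × 1.19 g H₂O ÷ 18.015 g/mol = 0.1321 mol
mass % C = 2.866 g ÷ 2.99 g × 100%

95.8%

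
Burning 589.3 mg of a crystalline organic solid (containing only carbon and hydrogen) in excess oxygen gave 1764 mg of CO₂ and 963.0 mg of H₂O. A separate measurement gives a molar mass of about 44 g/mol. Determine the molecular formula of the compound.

mol C = 1.764 g CO₂ ÷ 44.009 g/mol = 0.040083 mol
mol H = 2 × 0.9630 g H₂O ÷ 18.015 g/mol = 0.10691 mol
Divide by the smallest (0.040083 mol): C 1.000, H 2.667
Multiplying each by 3 gives whole numbers: C 3.00, H 8.00
Empirical formula: C3H8
Empirical-formula mass = 44.10 g/mol; 44 ÷ 44.10 ≈ 1, so the molecular formula is C3H8.

C3H8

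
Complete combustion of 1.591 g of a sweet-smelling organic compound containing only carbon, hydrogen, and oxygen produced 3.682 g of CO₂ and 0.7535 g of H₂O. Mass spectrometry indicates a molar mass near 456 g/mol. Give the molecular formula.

mol C = 3.682 g CO₂ ÷ 44.009 g/mol = 0.083665 mol
mol H = 2 × 0.7535 g H₂O ÷ 18.015 g/mol = 0.083653 mol
mass O = 1.591 − (1.0049 + 0.084322) = 0.50178 g → mol O = 0.50178 ÷ 15.999 = 0.031363 mol
Divide by the smallest (0.031363 mol): C 2.668, H 2.667, O 1.000
Multiplying each by 3 gives whole numbers: C 8.00, H 8.00, O 3.00
Empirical formula: C8H8O3
Empirical-formula mass = 152.15 g/mol; 456 ÷ 152.15 ≈ 3, so the molecular formula is C24H24O9.

C24H24O9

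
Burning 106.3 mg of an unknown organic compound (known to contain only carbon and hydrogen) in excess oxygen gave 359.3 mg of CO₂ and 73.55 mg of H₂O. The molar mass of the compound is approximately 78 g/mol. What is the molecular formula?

mol C = 0.3593 g CO₂ ÷ 44.009 g/mol = 0.0081642 mol
mol H = 2 × 0.07355 g H₂O ÷ 18.015 g/mol = 0.0081654 mol
Divide by the smallest (0.0081642 mol): C 1.000, H 1.000
Empirical formula: CH
Empirical-formula mass = 13.02 g/mol; 78 ÷ 13.02 ≈ 6, so the molecular formula is C6H6.

C6H6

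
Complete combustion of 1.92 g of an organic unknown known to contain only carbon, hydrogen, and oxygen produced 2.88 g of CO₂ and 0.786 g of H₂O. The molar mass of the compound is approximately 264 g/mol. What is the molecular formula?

C9H12O9

mol C = 2.88 g CO₂ ÷ 44.009 g/mol = 0.06544 mol
mol H = 2 × 0.786 g H₂O ÷ 18.015 g/mol = 0.08726 mol
mass O = 1.92 − (0.7860 + 0.08796) = 1.046 g → mol O = 1.046 ÷ 15.999 = 0.06538 mol
Divide by the smallest (0.06538 mol): C 1.001, H 1.335, O 1.000
Multiplying each by 3 gives whole numbers: C 3.00, H 4.00, O 3.00
Empirical formula: C3H4O3
Empirical-formula mass = 88.06 g/mol; 264 ÷ 88.06 ≈ 3, so the molecular formula is C9H12O9.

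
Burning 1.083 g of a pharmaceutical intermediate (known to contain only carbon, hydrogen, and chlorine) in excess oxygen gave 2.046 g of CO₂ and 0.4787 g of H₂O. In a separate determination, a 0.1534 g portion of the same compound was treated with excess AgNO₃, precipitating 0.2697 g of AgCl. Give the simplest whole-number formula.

C7H8Cl2

mol C = 2.046 g CO₂ ÷ 44.009 g/mol = 0.046490 mol
mol H = 2 × 0.4787 g H₂O ÷ 18.015 g/mol = 0.053145 mol
From the AgCl data: mol Cl per gram of compound = (0.2697 ÷ 143.318) ÷ 0.1534 = 0.012267 mol/g, so in the 1.083 g combustion sample mol Cl = 0.013286 mol
Divide by the smallest (0.013286 mol): C 3.499, H 4.000, Cl 1.000
Multiplying each by 2 gives whole numbers: C 7.00, H 8.00, Cl 2.00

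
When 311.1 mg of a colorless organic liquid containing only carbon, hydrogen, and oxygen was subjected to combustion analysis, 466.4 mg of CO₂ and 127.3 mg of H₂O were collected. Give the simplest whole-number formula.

mol C = 0.4664 g CO₂ ÷ 44.009 g/mol = 0.010598 mol
mol H = 2 × 0.1273 g H₂O ÷ 18.015 g/mol = 0.014133 mol
mass O = 0.3111 − (0.12729 + 0.014246) = 0.16956 g → mol O = 0.16956 ÷ 15.999 = 0.010598 mol
Divide by the smallest (0.010598 mol): C 1.000, H 1.334, O 1.000
Multiplying each by 3 gives whole numbers: C 3.00, H 4.00, O 3.00

C3H4O3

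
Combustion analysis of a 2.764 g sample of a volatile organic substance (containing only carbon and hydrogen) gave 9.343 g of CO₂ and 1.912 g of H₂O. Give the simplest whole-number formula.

CH

mol C = 9.343 g CO₂ ÷ 44.009 g/mol = 0.21230 mol
mol H = 2 × 1.912 g H₂O ÷ 18.015 g/mol = 0.21227 mol
Divide by the smallest (0.21227 mol): C 1.000, H 1.000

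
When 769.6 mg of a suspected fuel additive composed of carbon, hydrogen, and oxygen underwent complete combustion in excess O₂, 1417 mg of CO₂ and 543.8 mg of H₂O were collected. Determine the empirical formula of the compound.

mol C = 1.417 g CO₂ ÷ 44.009 g/mol = 0.032198 mol
mol H = 2 × 0.5438 g H₂O ÷ 18.015 g/mol = 0.060372 mol
mass O = 0.7696 − (0.38673 + 0.060855) = 0.32202 g → mol O = 0.32202 ÷ 15.999 = 0.020127 mol
Divide by the smallest (0.020127 mol): C 1.600, H 3.000, O 1.000
Multiplying each by 5 gives whole numbers: C 8.00, H 15.00, O 5.00

C8H15O5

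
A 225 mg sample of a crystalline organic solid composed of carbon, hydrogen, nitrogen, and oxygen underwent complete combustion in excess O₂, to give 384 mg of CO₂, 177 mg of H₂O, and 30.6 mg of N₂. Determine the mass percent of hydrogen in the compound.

mol C = 0.384 g CO₂ ÷ 44.009 g/mol = 0.008725 mol
mol H = 2 × 0.177 g H₂O ÷ 18.015 g/mol = 0.01965 mol
mol N = 2 × 0.0306 g N₂ ÷ 28.014 g/mol = 0.002185 mol
mass O = 0.225 − (0.1048 + 0.01981 + 0.03060) = 0.06979 g → mol O = 0.06979 ÷ 15.999 = 0.004362 mol
mass % H = 0.01981 g ÷ 0.225 g × 100%

8.8%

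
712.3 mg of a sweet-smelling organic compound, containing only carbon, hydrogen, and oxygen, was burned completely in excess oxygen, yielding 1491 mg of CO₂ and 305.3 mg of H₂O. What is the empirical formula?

C2H2O

mol C = 1.491 g CO₂ ÷ 44.009 g/mol = 0.033879 mol
mol H = 2 × 0.3053 g H₂O ÷ 18.015 g/mol = 0.033894 mol
mass O = 0.7123 − (0.40693 + 0.034165) = 0.27121 g → mol O = 0.27121 ÷ 15.999 = 0.016952 mol
Divide by the smallest (0.016952 mol): C 1.999, H 1.999, O 1.000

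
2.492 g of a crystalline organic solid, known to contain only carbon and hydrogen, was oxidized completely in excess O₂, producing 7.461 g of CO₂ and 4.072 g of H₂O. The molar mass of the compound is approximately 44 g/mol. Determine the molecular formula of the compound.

C3H8

mol C = 7.461 g CO₂ ÷ 44.009 g/mol = 0.16953 mol
mol H = 2 × 4.072 g H₂O ÷ 18.015 g/mol = 0.45207 mol
Divide by the smallest (0.16953 mol): C 1.000, H 2.667
Multiplying each by 3 gives whole numbers: C 3.00, H 8.00
Empirical formula: C3H8
Empirical-formula mass = 44.10 g/mol; 44 ÷ 44.10 ≈ 1, so the molecular formula is C3H8.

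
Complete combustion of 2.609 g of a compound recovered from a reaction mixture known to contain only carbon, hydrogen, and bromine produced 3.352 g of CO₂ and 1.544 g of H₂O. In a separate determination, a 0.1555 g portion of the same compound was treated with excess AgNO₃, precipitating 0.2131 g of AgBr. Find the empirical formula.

mol C = 3.352 g CO₂ ÷ 44.009 g/mol = 0.076166 mol
mol H = 2 × 1.544 g H₂O ÷ 18.015 g/mol = 0.17141 mol
From the AgBr data: mol Br per gram of compound = (0.2131 ÷ 187.772) ÷ 0.1555 = 0.0072983 mol/g, so in the 2.609 g combustion sample mol Br = 0.019041 mol
Divide by the smallest (0.019041 mol): C 4.000, H 9.002, Br 1.000

C4H9Br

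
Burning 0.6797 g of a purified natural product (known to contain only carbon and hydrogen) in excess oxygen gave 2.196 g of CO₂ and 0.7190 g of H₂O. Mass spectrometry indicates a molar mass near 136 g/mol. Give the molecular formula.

C10H16

mol C = 2.196 g CO₂ ÷ 44.009 g/mol = 0.049899 mol
mol H = 2 × 0.7190 g H₂O ÷ 18.015 g/mol = 0.079822 mol
Divide by the smallest (0.049899 mol): C 1.000, H 1.600
Multiplying each by 5 gives whole numbers: C 5.00, H 8.00
Empirical formula: C5H8
Empirical-formula mass = 68.12 g/mol; 136 ÷ 68.12 ≈ 2, so the molecular formula is C10H16.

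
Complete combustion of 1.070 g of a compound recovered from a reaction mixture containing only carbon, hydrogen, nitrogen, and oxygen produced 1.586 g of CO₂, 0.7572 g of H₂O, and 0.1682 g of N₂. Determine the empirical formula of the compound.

C3H7NO2

mol C = 1.586 g CO₂ ÷ 44.009 g/mol = 0.036038 mol
mol H = 2 × 0.7572 g H₂O ÷ 18.015 g/mol = 0.084063 mol
mol N = 2 × 0.1682 g N₂ ÷ 28.014 g/mol = 0.012008 mol
mass O = 1.070 − (0.43285 + 0.084736 + 0.16820) = 0.38421 g → mol O = 0.38421 ÷ 15.999 = 0.024015 mol
Divide by the smallest (0.012008 mol): C 3.001, H 7.000, N 1.000, O 2.000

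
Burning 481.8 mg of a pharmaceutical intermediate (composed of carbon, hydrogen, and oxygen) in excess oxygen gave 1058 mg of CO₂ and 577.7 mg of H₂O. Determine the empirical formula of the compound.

mol C = 1.058 g CO₂ ÷ 44.009 g/mol = 0.024041 mol
mol H = 2 × 0.5777 g H₂O ÷ 18.015 g/mol = 0.064135 mol
mass O = 0.4818 − (0.28875 + 0.064649) = 0.12840 g → mol O = 0.12840 ÷ 15.999 = 0.0080255 mol
Divide by the smallest (0.0080255 mol): C 2.996, H 7.991, O 1.000

C3H8O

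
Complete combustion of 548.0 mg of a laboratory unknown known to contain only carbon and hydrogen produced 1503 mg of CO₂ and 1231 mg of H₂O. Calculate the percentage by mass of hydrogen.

mol C = 1.503 g CO₂ ÷ 44.009 g/mol = 0.034152 mol
mol H = 2 × 1.231 g H₂O ÷ 18.015 g/mol = 0.13666 mol
mass % H = 0.13776 g ÷ 0.5480 g × 100%

25.14%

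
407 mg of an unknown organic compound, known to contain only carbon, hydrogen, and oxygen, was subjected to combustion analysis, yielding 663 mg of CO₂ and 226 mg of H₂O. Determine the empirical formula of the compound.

C6H10O5

mol C = 0.663 g CO₂ ÷ 44.009 g/mol = 0.01507 mol
mol H = 2 × 0.226 g H₂O ÷ 18.015 g/mol = 0.02509 mol
mass O = 0.407 − (0.1809 + 0.02529) = 0.2008 g → mol O = 0.2008 ÷ 15.999 = 0.01255 mol
Divide by the smallest (0.01255 mol): C 1.201, H 1.999, O 1.000
Multiplying each by 5 gives whole numbers: C 6.00, H 10.00, O 5.00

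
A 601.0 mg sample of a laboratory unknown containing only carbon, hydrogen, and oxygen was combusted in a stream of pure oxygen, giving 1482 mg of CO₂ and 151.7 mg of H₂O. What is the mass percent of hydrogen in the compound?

mol C = 1.482 g CO₂ ÷ 44.009 g/mol = 0.033675 mol
mol H = 2 × 0.1517 g H₂O ÷ 18.015 g/mol = 0.016842 mol
mass O = 0.6010 − (0.40447 + 0.016976) = 0.17955 g → mol O = 0.17955 ÷ 15.999 = 0.011223 mol
mass % H = 0.016976 g ÷ 0.6010 g × 100%

2.82%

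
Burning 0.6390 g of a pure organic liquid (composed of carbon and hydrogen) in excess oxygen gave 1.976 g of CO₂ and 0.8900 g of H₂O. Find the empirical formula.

mol C = 1.976 g CO₂ ÷ 44.009 g/mol = 0.044900 mol
mol H = 2 × 0.8900 g H₂O ÷ 18.015 g/mol = 0.098807 mol
Divide by the smallest (0.044900 mol): C 1.000, H 2.201
Multiplying each by 5 gives whole numbers: C 5.00, H 11.00

C5H11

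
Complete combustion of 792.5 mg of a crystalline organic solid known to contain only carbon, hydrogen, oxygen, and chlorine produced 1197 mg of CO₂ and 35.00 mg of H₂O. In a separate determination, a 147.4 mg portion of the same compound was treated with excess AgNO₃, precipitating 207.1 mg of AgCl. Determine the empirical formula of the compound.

mol C = 1.197 g CO₂ ÷ 44.009 g/mol = 0.027199 mol
mol H = 2 × 0.03500 g H₂O ÷ 18.015 g/mol = 0.0038857 mol
From the AgCl data: mol Cl per gram of compound = (0.2071 ÷ 143.318) ÷ 0.1474 = 0.0098035 mol/g, so in the 0.7925 g combustion sample mol Cl = 0.0077693 mol
mass O = 0.7925 − (0.32669 + 0.0039167 + 0.27542) = 0.18648 g → mol O = 0.18648 ÷ 15.999 = 0.011655 mol
Divide by the smallest (0.0038857 mol): C 7.000, H 1.000, Cl 1.999, O 3.000

C7HCl2O3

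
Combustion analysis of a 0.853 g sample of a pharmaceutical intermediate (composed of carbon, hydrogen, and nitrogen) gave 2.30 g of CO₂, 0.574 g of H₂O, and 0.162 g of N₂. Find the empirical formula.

mol C = 2.30 g CO₂ ÷ 44.009 g/mol = 0.05226 mol
mol H = 2 × 0.574 g H₂O ÷ 18.015 g/mol = 0.06372 mol
mol N = 2 × 0.162 g N₂ ÷ 28.014 g/mol = 0.01157 mol
Divide by the smallest (0.01157 mol): C 4.519, H 5.510, N 1.000
Multiplying each by 2 gives whole numbers: C 9.04, H 11.02, N 2.00

C9H11N2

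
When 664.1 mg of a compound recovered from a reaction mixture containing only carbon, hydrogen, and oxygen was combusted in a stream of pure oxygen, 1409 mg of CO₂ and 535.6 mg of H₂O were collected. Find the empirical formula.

C7H13O3

mol C = 1.409 g CO₂ ÷ 44.009 g/mol = 0.032016 mol
mol H = 2 × 0.5356 g H₂O ÷ 18.015 g/mol = 0.059462 mol
mass O = 0.6641 − (0.38455 + 0.059937) = 0.21962 g → mol O = 0.21962 ÷ 15.999 = 0.013727 mol
Divide by the smallest (0.013727 mol): C 2.332, H 4.332, O 1.000
Multiplying each by 3 gives whole numbers: C 7.00, H 13.00, O 3.00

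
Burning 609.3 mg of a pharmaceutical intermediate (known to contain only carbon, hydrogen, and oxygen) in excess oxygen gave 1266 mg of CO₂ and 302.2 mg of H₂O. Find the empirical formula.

mol C = 1.266 g CO₂ ÷ 44.009 g/mol = 0.028767 mol
mol H = 2 × 0.3022 g H₂O ÷ 18.015 g/mol = 0.033550 mol
mass O = 0.6093 − (0.34552 + 0.033818) = 0.22996 g → mol O = 0.22996 ÷ 15.999 = 0.014374 mol
Divide by the smallest (0.014374 mol): C 2.001, H 2.334, O 1.000
Multiplying each by 3 gives whole numbers: C 6.00, H 7.00, O 3.00

C6H7O3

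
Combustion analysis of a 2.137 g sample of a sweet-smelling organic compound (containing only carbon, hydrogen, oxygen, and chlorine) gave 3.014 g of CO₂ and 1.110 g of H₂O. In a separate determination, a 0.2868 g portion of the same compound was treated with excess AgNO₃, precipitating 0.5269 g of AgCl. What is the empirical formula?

C5H9Cl2O

mol C = 3.014 g CO₂ ÷ 44.009 g/mol = 0.068486 mol
mol H = 2 × 1.110 g H₂O ÷ 18.015 g/mol = 0.12323 mol
From the AgCl data: mol Cl per gram of compound = (0.5269 ÷ 143.318) ÷ 0.2868 = 0.012819 mol/g, so in the 2.137 g combustion sample mol Cl = 0.027394 mol
mass O = 2.137 − (0.82259 + 0.12422 + 0.97111) = 0.21909 g → mol O = 0.21909 ÷ 15.999 = 0.013694 mol
Divide by the smallest (0.013694 mol): C 5.001, H 8.999, Cl 2.000, O 1.000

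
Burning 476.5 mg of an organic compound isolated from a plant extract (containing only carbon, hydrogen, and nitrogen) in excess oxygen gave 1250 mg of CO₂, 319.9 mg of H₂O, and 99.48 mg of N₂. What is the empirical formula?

C4H5N

mol C = 1.250 g CO₂ ÷ 44.009 g/mol = 0.028403 mol
mol H = 2 × 0.3199 g H₂O ÷ 18.015 g/mol = 0.035515 mol
mol N = 2 × 0.09948 g N₂ ÷ 28.014 g/mol = 0.0071022 mol
Divide by the smallest (0.0071022 mol): C 3.999, H 5.001, N 1.000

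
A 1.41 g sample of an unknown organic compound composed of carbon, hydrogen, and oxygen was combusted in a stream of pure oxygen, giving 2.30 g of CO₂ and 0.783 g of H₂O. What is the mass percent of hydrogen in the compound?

6.2%

mol C = 2.30 g CO₂ ÷ 44.009 g/mol = 0.05226 mol
mol H = 2 × 0.783 g H₂O ÷ 18.015 g/mol = 0.08693 mol
mass O = 1.41 − (0.6277 + 0.08762) = 0.6947 g → mol O = 0.6947 ÷ 15.999 = 0.04342 mol
mass % H = 0.08762 g ÷ 1.41 g × 100%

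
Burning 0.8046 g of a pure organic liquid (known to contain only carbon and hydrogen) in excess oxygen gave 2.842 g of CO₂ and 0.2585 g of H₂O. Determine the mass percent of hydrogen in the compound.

3.60%

mol C = 2.842 g CO₂ ÷ 44.009 g/mol = 0.064578 mol
mol H = 2 × 0.2585 g H₂O ÷ 18.015 g/mol = 0.028698 mol
mass % H = 0.028928 g ÷ 0.8046 g × 100%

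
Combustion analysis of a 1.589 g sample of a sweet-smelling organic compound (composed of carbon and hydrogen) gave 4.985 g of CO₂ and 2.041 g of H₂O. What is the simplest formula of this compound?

CH2

mol C = 4.985 g CO₂ ÷ 44.009 g/mol = 0.11327 mol
mol H = 2 × 2.041 g H₂O ÷ 18.015 g/mol = 0.22659 mol
Divide by the smallest (0.11327 mol): C 1.000, H 2.000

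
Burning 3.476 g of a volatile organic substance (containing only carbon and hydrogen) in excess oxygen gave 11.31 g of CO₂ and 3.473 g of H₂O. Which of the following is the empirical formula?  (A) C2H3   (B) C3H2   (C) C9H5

(A) C2H3

mol C = 11.31 g CO₂ ÷ 44.009 g/mol = 0.25699 mol
mol H = 2 × 3.473 g H₂O ÷ 18.015 g/mol = 0.38557 mol
Divide by the smallest (0.25699 mol): C 1.000, H 1.500
Multiplying each by 2 gives whole numbers: C 2.00, H 3.00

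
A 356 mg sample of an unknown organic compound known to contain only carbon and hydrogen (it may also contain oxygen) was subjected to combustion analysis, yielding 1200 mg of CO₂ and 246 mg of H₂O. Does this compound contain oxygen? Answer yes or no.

mol C = 1.20 g CO₂ ÷ 44.009 g/mol = 0.02727 mol
mol H = 2 × 0.246 g H₂O ÷ 18.015 g/mol = 0.02731 mol
C and H together account for 0.3550 g — essentially the entire 0.356 g sample — so the compound contains no oxygen.

no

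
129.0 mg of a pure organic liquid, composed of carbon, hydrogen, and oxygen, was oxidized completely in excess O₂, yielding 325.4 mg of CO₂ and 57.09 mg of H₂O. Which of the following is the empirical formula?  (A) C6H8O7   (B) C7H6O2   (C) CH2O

mol C = 0.3254 g CO₂ ÷ 44.009 g/mol = 0.0073939 mol
mol H = 2 × 0.05709 g H₂O ÷ 18.015 g/mol = 0.0063381 mol
mass O = 0.1290 − (0.088809 + 0.0063888) = 0.033803 g → mol O = 0.033803 ÷ 15.999 = 0.0021128 mol
Divide by the smallest (0.0021128 mol): C 3.500, H 3.000, O 1.000
Multiplying each by 2 gives whole numbers: C 7.00, H 6.00, O 2.00

(B) C7H6O2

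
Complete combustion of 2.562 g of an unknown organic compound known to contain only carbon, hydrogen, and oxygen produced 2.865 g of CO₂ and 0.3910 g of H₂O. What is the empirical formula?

mol C = 2.865 g CO₂ ÷ 44.009 g/mol = 0.065100 mol
mol H = 2 × 0.3910 g H₂O ÷ 18.015 g/mol = 0.043408 mol
mass O = 2.562 − (0.78192 + 0.043756) = 1.7363 g → mol O = 1.7363 ÷ 15.999 = 0.10853 mol
Divide by the smallest (0.043408 mol): C 1.500, H 1.000, O 2.500
Multiplying each by 2 gives whole numbers: C 3.00, H 2.00, O 5.00

C3H2O5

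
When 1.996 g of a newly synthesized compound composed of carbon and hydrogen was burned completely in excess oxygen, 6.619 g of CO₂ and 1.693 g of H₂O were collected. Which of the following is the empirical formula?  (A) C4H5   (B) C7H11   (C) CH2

(A) C4H5

mol C = 6.619 g CO₂ ÷ 44.009 g/mol = 0.15040 mol
mol H = 2 × 1.693 g H₂O ÷ 18.015 g/mol = 0.18795 mol
Divide by the smallest (0.15040 mol): C 1.000, H 1.250
Multiplying each by 4 gives whole numbers: C 4.00, H 5.00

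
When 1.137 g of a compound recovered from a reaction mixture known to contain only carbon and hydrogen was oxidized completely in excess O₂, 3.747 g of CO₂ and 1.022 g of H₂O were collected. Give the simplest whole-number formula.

C3H4

mol C = 3.747 g CO₂ ÷ 44.009 g/mol = 0.085142 mol
mol H = 2 × 1.022 g H₂O ÷ 18.015 g/mol = 0.11346 mol
Divide by the smallest (0.085142 mol): C 1.000, H 1.333
Multiplying each by 3 gives whole numbers: C 3.00, H 4.00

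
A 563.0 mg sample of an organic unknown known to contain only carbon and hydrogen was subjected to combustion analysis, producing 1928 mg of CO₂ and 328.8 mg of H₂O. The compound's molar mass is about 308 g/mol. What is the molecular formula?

C24H20

mol C = 1.928 g CO₂ ÷ 44.009 g/mol = 0.043809 mol
mol H = 2 × 0.3288 g H₂O ÷ 18.015 g/mol = 0.036503 mol
Divide by the smallest (0.036503 mol): C 1.200, H 1.000
Multiplying each by 5 gives whole numbers: C 6.00, H 5.00
Empirical formula: C6H5
Empirical-formula mass = 77.11 g/mol; 308 ÷ 77.11 ≈ 4, so the molecular formula is C24H20.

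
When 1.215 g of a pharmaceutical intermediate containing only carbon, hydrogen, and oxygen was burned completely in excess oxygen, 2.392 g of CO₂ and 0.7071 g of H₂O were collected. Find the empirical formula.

C9H13O5

mol C = 2.392 g CO₂ ÷ 44.009 g/mol = 0.054353 mol
mol H = 2 × 0.7071 g H₂O ÷ 18.015 g/mol = 0.078501 mol
mass O = 1.215 − (0.65283 + 0.079129) = 0.48304 g → mol O = 0.48304 ÷ 15.999 = 0.030192 mol
Divide by the smallest (0.030192 mol): C 1.800, H 2.600, O 1.000
Multiplying each by 5 gives whole numbers: C 9.00, H 13.00, O 5.00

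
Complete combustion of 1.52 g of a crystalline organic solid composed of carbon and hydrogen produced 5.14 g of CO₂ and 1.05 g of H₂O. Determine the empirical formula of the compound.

CH

mol C = 5.14 g CO₂ ÷ 44.009 g/mol = 0.1168 mol
mol H = 2 × 1.05 g H₂O ÷ 18.015 g/mol = 0.1166 mol
Divide by the smallest (0.1166 mol): C 1.002, H 1.000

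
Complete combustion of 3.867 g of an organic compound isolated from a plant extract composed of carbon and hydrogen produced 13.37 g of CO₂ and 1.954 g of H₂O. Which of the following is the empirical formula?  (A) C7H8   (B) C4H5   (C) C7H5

mol C = 13.37 g CO₂ ÷ 44.009 g/mol = 0.30380 mol
mol H = 2 × 1.954 g H₂O ÷ 18.015 g/mol = 0.21693 mol
Divide by the smallest (0.21693 mol): C 1.400, H 1.000
Multiplying each by 5 gives whole numbers: C 7.00, H 5.00

(C) C7H5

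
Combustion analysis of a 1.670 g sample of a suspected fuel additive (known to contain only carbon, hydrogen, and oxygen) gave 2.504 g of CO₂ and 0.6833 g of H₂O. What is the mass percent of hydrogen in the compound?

4.58%

mol C = 2.504 g CO₂ ÷ 44.009 g/mol = 0.056897 mol
mol H = 2 × 0.6833 g H₂O ÷ 18.015 g/mol = 0.075859 mol
mass O = 1.670 − (0.68340 + 0.076466) = 0.91014 g → mol O = 0.91014 ÷ 15.999 = 0.056887 mol
mass % H = 0.076466 g ÷ 1.670 g × 100%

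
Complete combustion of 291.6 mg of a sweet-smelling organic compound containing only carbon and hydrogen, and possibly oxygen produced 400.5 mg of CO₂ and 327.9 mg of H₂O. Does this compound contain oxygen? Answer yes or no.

mol C = 0.4005 g CO₂ ÷ 44.009 g/mol = 0.0091004 mol
mol H = 2 × 0.3279 g H₂O ÷ 18.015 g/mol = 0.036403 mol
C and H account for only 0.14600 g of the 0.2916 g sample; the remaining 0.14560 g must be oxygen.

yes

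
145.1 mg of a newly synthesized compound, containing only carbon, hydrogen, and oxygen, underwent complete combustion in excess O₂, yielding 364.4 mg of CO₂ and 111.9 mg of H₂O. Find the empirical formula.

C4H6O

mol C = 0.3644 g CO₂ ÷ 44.009 g/mol = 0.0082801 mol
mol H = 2 × 0.1119 g H₂O ÷ 18.015 g/mol = 0.012423 mol
mass O = 0.1451 − (0.099453 + 0.012522) = 0.033125 g → mol O = 0.033125 ÷ 15.999 = 0.0020704 mol
Divide by the smallest (0.0020704 mol): C 3.999, H 6.000, O 1.000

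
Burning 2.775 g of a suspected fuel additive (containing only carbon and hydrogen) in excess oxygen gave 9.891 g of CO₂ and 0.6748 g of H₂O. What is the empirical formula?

C3H

mol C = 9.891 g CO₂ ÷ 44.009 g/mol = 0.22475 mol
mol H = 2 × 0.6748 g H₂O ÷ 18.015 g/mol = 0.074915 mol
Divide by the smallest (0.074915 mol): C 3.000, H 1.000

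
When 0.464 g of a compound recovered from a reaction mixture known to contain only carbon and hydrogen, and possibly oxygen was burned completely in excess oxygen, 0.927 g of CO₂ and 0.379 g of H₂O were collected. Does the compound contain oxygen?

yes

mol C = 0.927 g CO₂ ÷ 44.009 g/mol = 0.02106 mol
mol H = 2 × 0.379 g H₂O ÷ 18.015 g/mol = 0.04208 mol
C and H account for only 0.2954 g of the 0.464 g sample; the remaining 0.1686 g must be oxygen.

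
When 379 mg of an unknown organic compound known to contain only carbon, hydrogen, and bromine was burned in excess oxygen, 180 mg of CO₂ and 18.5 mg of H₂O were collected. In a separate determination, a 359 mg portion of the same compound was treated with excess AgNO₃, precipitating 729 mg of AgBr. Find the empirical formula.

C2HBr2

mol C = 0.180 g CO₂ ÷ 44.009 g/mol = 0.004090 mol
mol H = 2 × 0.0185 g H₂O ÷ 18.015 g/mol = 0.002054 mol
From the AgBr data: mol Br per gram of compound = (0.729 ÷ 187.772) ÷ 0.359 = 0.01081 mol/g, so in the 0.379 g combustion sample mol Br = 0.004099 mol
Divide by the smallest (0.002054 mol): C 1.991, H 1.000, Br 1.996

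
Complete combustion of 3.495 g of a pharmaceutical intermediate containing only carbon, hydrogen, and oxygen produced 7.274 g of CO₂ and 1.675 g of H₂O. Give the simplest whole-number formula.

mol C = 7.274 g CO₂ ÷ 44.009 g/mol = 0.16528 mol
mol H = 2 × 1.675 g H₂O ÷ 18.015 g/mol = 0.18596 mol
mass O = 3.495 − (1.9852 + 0.18744) = 1.3223 g → mol O = 1.3223 ÷ 15.999 = 0.082651 mol
Divide by the smallest (0.082651 mol): C 2.000, H 2.250, O 1.000
Multiplying each by 4 gives whole numbers: C 8.00, H 9.00, O 4.00

C8H9O4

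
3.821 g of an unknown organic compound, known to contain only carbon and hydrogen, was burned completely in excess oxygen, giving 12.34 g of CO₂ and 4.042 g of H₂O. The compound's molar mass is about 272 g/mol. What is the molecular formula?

mol C = 12.34 g CO₂ ÷ 44.009 g/mol = 0.28040 mol
mol H = 2 × 4.042 g H₂O ÷ 18.015 g/mol = 0.44874 mol
Divide by the smallest (0.28040 mol): C 1.000, H 1.600
Multiplying each by 5 gives whole numbers: C 5.00, H 8.00
Empirical formula: C5H8
Empirical-formula mass = 68.12 g/mol; 272 ÷ 68.12 ≈ 4, so the molecular formula is C20H32.

C20H32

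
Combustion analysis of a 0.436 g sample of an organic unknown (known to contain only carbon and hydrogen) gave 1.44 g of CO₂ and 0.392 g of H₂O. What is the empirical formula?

C3H4

mol C = 1.44 g CO₂ ÷ 44.009 g/mol = 0.03272 mol
mol H = 2 × 0.392 g H₂O ÷ 18.015 g/mol = 0.04352 mol
Divide by the smallest (0.03272 mol): C 1.000, H 1.330
Multiplying each by 3 gives whole numbers: C 3.00, H 3.99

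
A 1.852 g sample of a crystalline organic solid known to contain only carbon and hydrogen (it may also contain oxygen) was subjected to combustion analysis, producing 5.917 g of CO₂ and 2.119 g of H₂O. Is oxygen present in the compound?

mol C = 5.917 g CO₂ ÷ 44.009 g/mol = 0.13445 mol
mol H = 2 × 2.119 g H₂O ÷ 18.015 g/mol = 0.23525 mol
C and H together account for 1.8520 g — essentially the entire 1.852 g sample — so the compound contains no oxygen.

no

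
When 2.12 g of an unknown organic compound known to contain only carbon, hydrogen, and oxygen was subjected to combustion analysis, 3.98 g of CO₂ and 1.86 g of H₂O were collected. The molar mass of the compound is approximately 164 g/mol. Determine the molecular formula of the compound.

C7H16O4

mol C = 3.98 g CO₂ ÷ 44.009 g/mol = 0.09044 mol
mol H = 2 × 1.86 g H₂O ÷ 18.015 g/mol = 0.2065 mol
mass O = 2.12 − (1.086 + 0.2081) = 0.8256 g → mol O = 0.8256 ÷ 15.999 = 0.05160 mol
Divide by the smallest (0.05160 mol): C 1.752, H 4.001, O 1.000
Multiplying each by 4 gives whole numbers: C 7.01, H 16.01, O 4.00
Empirical formula: C7H16O4
Empirical-formula mass = 164.20 g/mol; 164 ÷ 164.20 ≈ 1, so the molecular formula is C7H16O4.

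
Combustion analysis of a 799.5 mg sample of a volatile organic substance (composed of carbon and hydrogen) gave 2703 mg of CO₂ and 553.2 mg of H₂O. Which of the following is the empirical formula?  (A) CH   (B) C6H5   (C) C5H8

(A) CH

mol C = 2.703 g CO₂ ÷ 44.009 g/mol = 0.061419 mol
mol H = 2 × 0.5532 g H₂O ÷ 18.015 g/mol = 0.061415 mol
Divide by the smallest (0.061415 mol): C 1.000, H 1.000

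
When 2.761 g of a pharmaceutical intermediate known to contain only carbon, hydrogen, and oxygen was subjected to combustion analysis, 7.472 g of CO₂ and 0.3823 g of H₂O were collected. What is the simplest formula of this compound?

C4HO

mol C = 7.472 g CO₂ ÷ 44.009 g/mol = 0.16978 mol
mol H = 2 × 0.3823 g H₂O ÷ 18.015 g/mol = 0.042442 mol
mass O = 2.761 − (2.0393 + 0.042782) = 0.67895 g → mol O = 0.67895 ÷ 15.999 = 0.042437 mol
Divide by the smallest (0.042437 mol): C 4.001, H 1.000, O 1.000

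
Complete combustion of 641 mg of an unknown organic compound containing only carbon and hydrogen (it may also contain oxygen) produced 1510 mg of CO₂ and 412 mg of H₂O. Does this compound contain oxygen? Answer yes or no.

mol C = 1.51 g CO₂ ÷ 44.009 g/mol = 0.03431 mol
mol H = 2 × 0.412 g H₂O ÷ 18.015 g/mol = 0.04574 mol
C and H account for only 0.4582 g of the 0.641 g sample; the remaining 0.1828 g must be oxygen.

yes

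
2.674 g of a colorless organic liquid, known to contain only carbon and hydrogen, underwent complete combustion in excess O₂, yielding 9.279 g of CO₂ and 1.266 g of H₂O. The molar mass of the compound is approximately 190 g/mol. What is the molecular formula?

mol C = 9.279 g CO₂ ÷ 44.009 g/mol = 0.21084 mol
mol H = 2 × 1.266 g H₂O ÷ 18.015 g/mol = 0.14055 mol
Divide by the smallest (0.14055 mol): C 1.500, H 1.000
Multiplying each by 2 gives whole numbers: C 3.00, H 2.00
Empirical formula: C3H2
Empirical-formula mass = 38.05 g/mol; 190 ÷ 38.05 ≈ 5, so the molecular formula is C15H10.

C15H10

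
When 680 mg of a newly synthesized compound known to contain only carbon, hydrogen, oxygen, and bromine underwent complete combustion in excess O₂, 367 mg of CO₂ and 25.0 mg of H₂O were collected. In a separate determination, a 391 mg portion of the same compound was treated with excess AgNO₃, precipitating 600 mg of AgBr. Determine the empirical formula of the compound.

mol C = 0.367 g CO₂ ÷ 44.009 g/mol = 0.008339 mol
mol H = 2 × 0.0250 g H₂O ÷ 18.015 g/mol = 0.002775 mol
From the AgBr data: mol Br per gram of compound = (0.600 ÷ 187.772) ÷ 0.391 = 0.008172 mol/g, so in the 0.680 g combustion sample mol Br = 0.005557 mol
mass O = 0.680 − (0.1002 + 0.002798 + 0.4440) = 0.1330 g → mol O = 0.1330 ÷ 15.999 = 0.008313 mol
Divide by the smallest (0.002775 mol): C 3.005, H 1.000, Br 2.002, O 2.995

C3HBr2O3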